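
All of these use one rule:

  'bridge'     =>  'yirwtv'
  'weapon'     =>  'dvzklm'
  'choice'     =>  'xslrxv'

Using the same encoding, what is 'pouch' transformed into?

klfxs

Each pair mirrors across the alphabet (b↔y, r↔i, i↔r): positions sum to 25. Letters are reflected about the middle of the alphabet (position → 25−position): Atbash.
Applying it to pouch: p↔k, o↔l, u↔f, c↔x, h↔s.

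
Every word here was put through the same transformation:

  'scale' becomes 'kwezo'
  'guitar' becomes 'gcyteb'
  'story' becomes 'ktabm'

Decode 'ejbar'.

apron

s(18)→k(10) and c(2)→w(22) fit y≡9x+4 (mod 26); the inverse of 9 mod 26 is 3. Each letter's alphabet position (a=0..z=25) is mapped through 9·x+4 mod 26 — an affine cipher.
Undoing it on ejbar: e(4)→3·(4−4)≡0=a; j(9)→3·(9−4)≡15=p; b(1)→3·(1−4)≡17=r; a(0)→3·(0−4)≡14=o; r(17)→3·(17−4)≡13=n (all mod 26).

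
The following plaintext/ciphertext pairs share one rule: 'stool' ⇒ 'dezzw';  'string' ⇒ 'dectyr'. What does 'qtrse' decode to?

fight

Compare letters: s→d is +11, t→e is +11, o→z is +11 — a constant shift. Each letter is shifted forward by 11 in the alphabet (a Caesar shift of +11).
Decoding qtrse: q−11=f, t−11=i, r−11=g, s−11=h, e−11=t.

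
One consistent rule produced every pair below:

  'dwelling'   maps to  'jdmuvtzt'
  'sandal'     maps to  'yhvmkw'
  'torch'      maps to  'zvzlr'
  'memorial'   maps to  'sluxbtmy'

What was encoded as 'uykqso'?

orchid

In dwelling: d→j is +6, w→d is +7, e→m is +8, l→u is +9 — the shift increases by 1 each position. The shift increases by 1 at each position, starting from +6: 6, 7, 8, ….
Reversing it on uykqso: u−6=o, y−7=r, k−8=c, q−9=h, s−10=i, o−11=d.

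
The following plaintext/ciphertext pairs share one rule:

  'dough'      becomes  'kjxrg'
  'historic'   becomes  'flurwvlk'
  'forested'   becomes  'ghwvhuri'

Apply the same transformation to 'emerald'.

goduhph

The output letters match the input read backwards, each shifted +3: dough reversed is hguod. Read the word backwards and shift each letter +3.
Applying it to emerald: reverse → dlareme; then shift: d+3=g, l+3=o, a+3=d, r+3=u, e+3=h, m+3=p, e+3=h.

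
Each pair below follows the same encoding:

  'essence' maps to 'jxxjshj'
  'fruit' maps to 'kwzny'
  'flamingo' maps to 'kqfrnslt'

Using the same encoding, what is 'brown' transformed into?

Compare letters: e→j is +5, s→x is +5, s→x is +5 — a constant shift. Every letter moves 5 places later in the alphabet, wrapping around z→a.
Applying it to brown: b+5=g, r+5=w, o+5=t, w+5=b, n+5=s.

gwtbs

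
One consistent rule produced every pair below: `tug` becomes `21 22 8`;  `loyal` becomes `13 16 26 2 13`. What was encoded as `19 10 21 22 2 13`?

ritual

t is letter #20 and maps to 21: an offset of 1. Letters become their 1-based position plus 1 (so a→2, b→3, …).
Decoding 19 10 21 22 2 13: 19→(19−1)÷1=18=r, 10→(10−1)÷1=9=i, 21→(21−1)÷1=20=t, 22→(22−1)÷1=21=u, 2→(2−1)÷1=1=a, 13→(13−1)÷1=12=l.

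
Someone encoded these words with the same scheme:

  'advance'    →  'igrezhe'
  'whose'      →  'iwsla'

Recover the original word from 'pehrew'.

sandal

The output letters match the input read backwards, each shifted +4: advance reversed is ecnavda. The word is reversed, then every letter is shifted forward by 4.
Undoing it on pehrew: shift back: p−4=l, e−4=a, h−4=d, r−4=n, e−4=a, w−4=s → ladnas; then reverse → sandal.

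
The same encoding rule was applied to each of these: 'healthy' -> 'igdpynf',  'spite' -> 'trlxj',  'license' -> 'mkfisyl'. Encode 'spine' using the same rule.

trlrj

Letter i (0-indexed) is shifted by i+1, so successive shifts are 1, 2, 3, ….
Applying it to spine: s+1=t, p+2=r, i+3=l, n+4=r, e+5=j.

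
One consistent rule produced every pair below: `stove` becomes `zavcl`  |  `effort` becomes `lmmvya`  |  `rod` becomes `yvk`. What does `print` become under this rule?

Compare letters: s→z is +7, t→a is +7, o→v is +7 — a constant shift. It's a constant shift of +7 (ROT7).
On print: p+7=w, r+7=y, i+7=p, n+7=u, t+7=a.

wypua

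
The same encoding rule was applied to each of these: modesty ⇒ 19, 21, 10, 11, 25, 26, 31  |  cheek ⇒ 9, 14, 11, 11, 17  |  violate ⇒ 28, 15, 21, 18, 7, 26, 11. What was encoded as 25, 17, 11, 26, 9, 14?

Each letter is replaced by its alphabet position (a=1..z=26) + 6.
Reversing it on 25, 17, 11, 26, 9, 14: 25→(25−6)÷1=19=s, 17→(17−6)÷1=11=k, 11→(11−6)÷1=5=e, 26→(26−6)÷1=20=t, 9→(9−6)÷1=3=c, 14→(14−6)÷1=8=h.

sketch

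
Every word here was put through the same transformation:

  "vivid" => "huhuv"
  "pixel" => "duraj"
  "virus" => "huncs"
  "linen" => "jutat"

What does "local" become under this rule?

v(21)→h(7) and i(8)→u(20) fit y≡5x+6 (mod 26); the inverse of 5 mod 26 is 21. This is an affine cipher: with a=0,…,z=25, each position x becomes (5x+6) mod 26.
On local: l(11)→5·11+6≡9=j; o(14)→5·14+6≡24=y; c(2)→5·2+6≡16=q; a(0)→5·0+6≡6=g; l(11)→5·11+6≡9=j (all mod 26).

jyqgj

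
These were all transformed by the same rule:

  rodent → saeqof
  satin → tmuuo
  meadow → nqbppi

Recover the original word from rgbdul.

Shifts by position in rodent: pos 0: r→s (+1), pos 1: o→a (+12), pos 2: d→e (+1), pos 3: e→q (+12) — repeating every 2. It's a Vigenère-style cipher with numeric key [1,12]: position i shifts by key[i mod 2].
Undoing it on rgbdul: r−1=q, g−12=u, b−1=a, d−12=r, u−1=t, l−12=z.

quartz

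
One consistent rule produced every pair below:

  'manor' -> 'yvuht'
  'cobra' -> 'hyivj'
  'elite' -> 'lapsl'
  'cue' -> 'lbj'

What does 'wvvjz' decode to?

Two steps: reverse the string, then apply a Caesar shift of +7.
Undoing it on wvvjz: shift back: w−7=p, v−7=o, v−7=o, j−7=c, z−7=s → poocs; then reverse → scoop.

scoop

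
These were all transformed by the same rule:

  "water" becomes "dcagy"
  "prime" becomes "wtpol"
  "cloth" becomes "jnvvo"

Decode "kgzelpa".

A repeating key of period 2 is used — shifts +7, +2 over and over.
Reversing it on kgzelpa: k−7=d, g−2=e, z−7=s, e−2=c, l−7=e, p−2=n, a−7=t.

descent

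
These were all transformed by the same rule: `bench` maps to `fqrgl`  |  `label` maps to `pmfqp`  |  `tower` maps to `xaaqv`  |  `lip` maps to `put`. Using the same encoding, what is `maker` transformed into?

The shift depends on letter class: consonant b→f is +4, but vowel e→q is +12. The rule splits by letter class: vowels +12, consonants +4.
For maker: m(cons)+4=q, a(vowel)+12=m, k(cons)+4=o, e(vowel)+12=q, r(cons)+4=v.

qmoqv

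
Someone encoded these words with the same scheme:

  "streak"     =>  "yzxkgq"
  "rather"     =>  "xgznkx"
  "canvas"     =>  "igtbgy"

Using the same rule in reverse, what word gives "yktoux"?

Compare letters: s→y is +6, t→z is +6, r→x is +6 — a constant shift. It's a constant shift of +6 (ROT6).
Decoding yktoux: y−6=s, k−6=e, t−6=n, o−6=i, u−6=o, x−6=r.

senior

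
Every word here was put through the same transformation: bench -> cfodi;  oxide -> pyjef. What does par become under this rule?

qbs

Compare letters: b→c is +1, e→f is +1, n→o is +1 — a constant shift. Every letter moves 1 place later in the alphabet, wrapping around z→a.
On par: p+1=q, a+1=b, r+1=s.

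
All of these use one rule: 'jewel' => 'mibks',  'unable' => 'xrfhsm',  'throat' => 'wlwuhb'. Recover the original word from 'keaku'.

In jewel: j→m is +3, e→i is +4, w→b is +5, e→k is +6 — the shift increases by 1 each position. The shift increases by 1 at each position, starting from +3: 3, 4, 5, ….
Decoding keaku: k−3=h, e−4=a, a−5=v, k−6=e, u−7=n.

haven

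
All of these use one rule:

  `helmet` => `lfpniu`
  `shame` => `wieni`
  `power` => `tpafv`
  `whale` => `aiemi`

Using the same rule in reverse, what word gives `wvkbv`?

sugar

Shifts by position in helmet: pos 0: h→l (+4), pos 1: e→f (+1), pos 2: l→p (+4), pos 3: m→n (+1) — repeating every 2. It's a Vigenère-style cipher with numeric key [4,1]: position i shifts by key[i mod 2].
Decoding wvkbv: w−4=s, v−1=u, k−4=g, b−1=a, v−4=r.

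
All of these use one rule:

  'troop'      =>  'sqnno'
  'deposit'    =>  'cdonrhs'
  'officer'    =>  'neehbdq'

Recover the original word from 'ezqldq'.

Every letter moves 25 places later in the alphabet, wrapping around z→a.
Undoing it on ezqldq: e−25=f, z−25=a, q−25=r, l−25=m, d−25=e, q−25=r.

farmer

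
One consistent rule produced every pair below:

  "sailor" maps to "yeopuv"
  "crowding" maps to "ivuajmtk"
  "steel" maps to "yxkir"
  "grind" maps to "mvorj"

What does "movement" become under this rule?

Shifts by position in sailor: pos 0: s→y (+6), pos 1: a→e (+4), pos 2: i→o (+6), pos 3: l→p (+4) — repeating every 2. It's a Vigenère-style cipher with numeric key [6,4]: position i shifts by key[i mod 2].
For movement: m+6=s, o+4=s, v+6=b, e+4=i, m+6=s, e+4=i, n+6=t, t+4=x.

ssbisitx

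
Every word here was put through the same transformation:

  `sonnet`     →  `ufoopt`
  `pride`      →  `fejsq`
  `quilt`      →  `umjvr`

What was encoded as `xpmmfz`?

yellow

The output letters match the input read backwards, each shifted +1: sonnet reversed is tennos. The word is reversed, then every letter is shifted forward by 1.
Decoding xpmmfz: shift back: x−1=w, p−1=o, m−1=l, m−1=l, f−1=e, z−1=y → wolley; then reverse → yellow.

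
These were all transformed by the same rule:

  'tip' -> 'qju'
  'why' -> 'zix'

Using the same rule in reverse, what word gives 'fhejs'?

The output letters match the input read backwards, each shifted +1: tip reversed is pit. Read the word backwards and shift each letter +1.
Undoing it on fhejs: shift back: f−1=e, h−1=g, e−1=d, j−1=i, s−1=r → egdir; then reverse → ridge.

ridge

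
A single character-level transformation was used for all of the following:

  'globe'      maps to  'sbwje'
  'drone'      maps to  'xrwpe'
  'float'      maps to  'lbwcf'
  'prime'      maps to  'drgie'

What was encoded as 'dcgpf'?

Each letter's alphabet position (a=0..z=25) is mapped through 7·x+2 mod 26 — an affine cipher.
Reversing it on dcgpf: d(3)→15·(3−2)≡15=p; c(2)→15·(2−2)≡0=a; g(6)→15·(6−2)≡8=i; p(15)→15·(15−2)≡13=n; f(5)→15·(5−2)≡19=t (all mod 26).

paint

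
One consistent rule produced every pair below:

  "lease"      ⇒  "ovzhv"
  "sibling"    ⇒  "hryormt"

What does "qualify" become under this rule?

Letters are reflected about the middle of the alphabet (position → 25−position): Atbash.
Applying it to qualify: q↔j, u↔f, a↔z, l↔o, i↔r, f↔u, y↔b.

jfzorub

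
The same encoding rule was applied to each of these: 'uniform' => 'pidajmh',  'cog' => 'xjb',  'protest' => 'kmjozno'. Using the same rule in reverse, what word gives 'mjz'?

roe

Compare letters: u→p is +21, n→i is +21, i→d is +21 — a constant shift. This is a Caesar cipher with shift 21.
Decoding mjz: m−21=r, j−21=o, z−21=e.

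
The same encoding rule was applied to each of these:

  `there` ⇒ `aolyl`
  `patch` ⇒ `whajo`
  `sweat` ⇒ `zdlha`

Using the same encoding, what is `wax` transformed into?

Compare letters: t→a is +7, h→o is +7, e→l is +7 — a constant shift. It's a constant shift of +7 (ROT7).
Applying it to wax: w+7=d, a+7=h, x+7=e.

dhe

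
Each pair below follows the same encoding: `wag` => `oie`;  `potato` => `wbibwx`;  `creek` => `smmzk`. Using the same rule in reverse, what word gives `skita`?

The output letters match the input read backwards, each shifted +8: wag reversed is gaw. Read the word backwards and shift each letter +8.
Reversing it on skita: shift back: s−8=k, k−8=c, i−8=a, t−8=l, a−8=s → kcals; then reverse → slack.

slack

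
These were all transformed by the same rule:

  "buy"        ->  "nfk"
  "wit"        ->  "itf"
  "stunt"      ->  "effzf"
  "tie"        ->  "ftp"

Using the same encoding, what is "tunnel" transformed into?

The shift depends on letter class: consonant b→n is +12, but vowel u→f is +11. The rule splits by letter class: vowels +11, consonants +12.
For tunnel: t(cons)+12=f, u(vowel)+11=f, n(cons)+12=z, n(cons)+12=z, e(vowel)+11=p, l(cons)+12=x.

ffzzpx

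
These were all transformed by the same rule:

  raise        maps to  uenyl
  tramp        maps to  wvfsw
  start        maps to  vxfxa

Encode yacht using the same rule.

behna

In raise: r→u is +3, a→e is +4, i→n is +5, s→y is +6 — the shift increases by 1 each position. Letter i (0-indexed) is shifted by i+3, so successive shifts are 3, 4, 5, ….
Applying it to yacht: y+3=b, a+4=e, c+5=h, h+6=n, t+7=a.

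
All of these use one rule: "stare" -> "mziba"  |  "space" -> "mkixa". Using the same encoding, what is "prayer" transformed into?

zmgizx

The output letters match the input read backwards, each shifted +8: stare reversed is erats. The word is reversed, then every letter is shifted forward by 8.
Applying it to prayer: reverse → reyarp; then shift: r+8=z, e+8=m, y+8=g, a+8=i, r+8=z, p+8=x.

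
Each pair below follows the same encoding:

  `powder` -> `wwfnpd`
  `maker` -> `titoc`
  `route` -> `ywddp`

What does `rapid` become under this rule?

In powder: p→w is +7, o→w is +8, w→f is +9, d→n is +10 — the shift increases by 1 each position. The shift increases by 1 at each position, starting from +7: 7, 8, 9, ….
On rapid: r+7=y, a+8=i, p+9=y, i+10=s, d+11=o.

yiyso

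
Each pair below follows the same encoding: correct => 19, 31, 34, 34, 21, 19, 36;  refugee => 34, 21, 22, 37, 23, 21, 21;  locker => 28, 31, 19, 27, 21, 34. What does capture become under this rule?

19, 17, 32, 36, 37, 34, 21

c is letter #3 and maps to 19: an offset of 16. The number is (letter's place in the alphabet, a=1) + 16.
On capture: c=3→19, a=1→17, p=16→32, t=20→36, u=21→37, r=18→34, e=5→21.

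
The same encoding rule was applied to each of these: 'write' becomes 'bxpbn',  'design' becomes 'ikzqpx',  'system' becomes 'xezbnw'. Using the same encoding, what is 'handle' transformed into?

mguluo

In write: w→b is +5, r→x is +6, i→p is +7, t→b is +8 — the shift increases by 1 each position. Letter i (0-indexed) is shifted by i+5, so successive shifts are 5, 6, 7, ….
Applying it to handle: h+5=m, a+6=g, n+7=u, d+8=l, l+9=u, e+10=o.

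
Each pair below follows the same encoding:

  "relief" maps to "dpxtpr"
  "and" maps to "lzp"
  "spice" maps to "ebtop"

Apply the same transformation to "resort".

The shift depends on letter class: consonant r→d is +12, but vowel e→p is +11. The rule splits by letter class: vowels +11, consonants +12.
Applying it to resort: r(cons)+12=d, e(vowel)+11=p, s(cons)+12=e, o(vowel)+11=z, r(cons)+12=d, t(cons)+12=f.

dpezdf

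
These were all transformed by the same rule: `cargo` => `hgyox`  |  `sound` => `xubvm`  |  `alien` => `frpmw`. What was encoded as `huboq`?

cough

Letter i (0-indexed) is shifted by i+5, so successive shifts are 5, 6, 7, ….
Decoding huboq: h−5=c, u−6=o, b−7=u, o−8=g, q−9=h.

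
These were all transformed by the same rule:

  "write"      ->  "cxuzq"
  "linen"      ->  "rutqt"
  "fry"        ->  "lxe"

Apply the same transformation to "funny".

lgtte

The shift depends on letter class: consonant w→c is +6, but vowel i→u is +12. Two shifts are in play — +12 for a/e/i/o/u, +6 for every other letter.
For funny: f(cons)+6=l, u(vowel)+12=g, n(cons)+6=t, n(cons)+6=t, y(cons)+6=e.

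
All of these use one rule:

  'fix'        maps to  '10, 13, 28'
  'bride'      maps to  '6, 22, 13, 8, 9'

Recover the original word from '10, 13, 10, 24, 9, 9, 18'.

The number is (letter's place in the alphabet, a=1) + 4.
Undoing it on 10, 13, 10, 24, 9, 9, 18: 10→(10−4)÷1=6=f, 13→(13−4)÷1=9=i, 10→(10−4)÷1=6=f, 24→(24−4)÷1=20=t, 9→(9−4)÷1=5=e, 9→(9−4)÷1=5=e, 18→(18−4)÷1=14=n.

fifteen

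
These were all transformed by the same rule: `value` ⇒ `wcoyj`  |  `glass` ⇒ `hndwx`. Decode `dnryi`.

cloud

The shift increases by 1 at each position, starting from +1: 1, 2, 3, ….
Undoing it on dnryi: d−1=c, n−2=l, r−3=o, y−4=u, i−5=d.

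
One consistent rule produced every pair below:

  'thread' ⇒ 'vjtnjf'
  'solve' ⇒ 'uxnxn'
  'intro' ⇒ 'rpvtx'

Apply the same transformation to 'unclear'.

The shift depends on letter class: consonant t→v is +2, but vowel e→n is +9. Vowels shift forward by 9 and consonants shift forward by 2.
Applying it to unclear: u(vowel)+9=d, n(cons)+2=p, c(cons)+2=e, l(cons)+2=n, e(vowel)+9=n, a(vowel)+9=j, r(cons)+2=t.

dpennjt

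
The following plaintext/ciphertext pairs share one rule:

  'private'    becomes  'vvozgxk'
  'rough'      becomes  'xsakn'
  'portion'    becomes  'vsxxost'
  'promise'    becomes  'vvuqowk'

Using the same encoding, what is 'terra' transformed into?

zixvg

A repeating key of period 2 is used — shifts +6, +4 over and over.
For terra: t+6=z, e+4=i, r+6=x, r+4=v, a+6=g.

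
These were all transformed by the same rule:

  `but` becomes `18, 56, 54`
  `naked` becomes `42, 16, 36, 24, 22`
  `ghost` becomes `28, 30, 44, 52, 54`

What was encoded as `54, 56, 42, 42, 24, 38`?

Each letter becomes 2×(its alphabet position, a=1..z=26) + 14.
Decoding 54, 56, 42, 42, 24, 38: 54→(54−14)÷2=20=t, 56→(56−14)÷2=21=u, 42→(42−14)÷2=14=n, 42→(42−14)÷2=14=n, 24→(24−14)÷2=5=e, 38→(38−14)÷2=12=l.

tunnel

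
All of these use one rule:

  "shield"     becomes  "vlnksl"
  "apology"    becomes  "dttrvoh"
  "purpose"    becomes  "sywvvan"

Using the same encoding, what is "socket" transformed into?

In shield: s→v is +3, h→l is +4, i→n is +5, e→k is +6 — the shift increases by 1 each position. Letter i (0-indexed) is shifted by i+3, so successive shifts are 3, 4, 5, ….
For socket: s+3=v, o+4=s, c+5=h, k+6=q, e+7=l, t+8=b.

vshqlb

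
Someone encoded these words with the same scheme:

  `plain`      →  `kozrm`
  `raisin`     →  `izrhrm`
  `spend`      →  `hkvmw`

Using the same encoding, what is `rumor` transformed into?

Each pair mirrors across the alphabet (p↔k, l↔o, a↔z): positions sum to 25. This is the alphabet-reversal cipher (Atbash): a becomes z, b becomes y, etc.
For rumor: r↔i, u↔f, m↔n, o↔l, r↔i.

ifnli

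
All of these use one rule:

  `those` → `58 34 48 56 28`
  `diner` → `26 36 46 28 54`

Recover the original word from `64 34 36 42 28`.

t(#20)→58 and h(#8)→34: differences scale by 2, so n = 2·pos + 18. The formula is n = 2×(alphabet index, a=1) + 18.
Reversing it on 64 34 36 42 28: 64→(64−18)÷2=23=w, 34→(34−18)÷2=8=h, 36→(36−18)÷2=9=i, 42→(42−18)÷2=12=l, 28→(28−18)÷2=5=e.

while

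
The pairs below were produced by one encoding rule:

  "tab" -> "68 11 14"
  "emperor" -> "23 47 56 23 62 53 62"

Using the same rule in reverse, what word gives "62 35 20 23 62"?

t(#20)→68 and a(#1)→11: differences scale by 3, so n = 3·pos + 8. With a=1..z=26, the number is 3·pos + 8.
Decoding 62 35 20 23 62: 62→(62−8)÷3=18=r, 35→(35−8)÷3=9=i, 20→(20−8)÷3=4=d, 23→(23−8)÷3=5=e, 62→(62−8)÷3=18=r.

rider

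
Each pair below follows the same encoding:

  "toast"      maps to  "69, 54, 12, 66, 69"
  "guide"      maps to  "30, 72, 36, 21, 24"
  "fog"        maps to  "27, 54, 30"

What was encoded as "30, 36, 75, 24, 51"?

given

t(#20)→69 and o(#15)→54: differences scale by 3, so n = 3·pos + 9. The formula is n = 3×(alphabet index, a=1) + 9.
Decoding 30, 36, 75, 24, 51: 30→(30−9)÷3=7=g, 36→(36−9)÷3=9=i, 75→(75−9)÷3=22=v, 24→(24−9)÷3=5=e, 51→(51−9)÷3=14=n.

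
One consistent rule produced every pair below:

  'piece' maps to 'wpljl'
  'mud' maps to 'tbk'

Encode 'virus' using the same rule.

cpybz

Each letter is shifted forward by 7 in the alphabet (a Caesar shift of +7).
For virus: v+7=c, i+7=p, r+7=y, u+7=b, s+7=z.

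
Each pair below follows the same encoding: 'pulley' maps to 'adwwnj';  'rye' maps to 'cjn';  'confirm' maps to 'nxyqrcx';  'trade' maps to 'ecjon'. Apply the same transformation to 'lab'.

wjm

The shift depends on letter class: consonant p→a is +11, but vowel u→d is +9. Vowels shift forward by 9 and consonants shift forward by 11.
Applying it to lab: l(cons)+11=w, a(vowel)+9=j, b(cons)+11=m.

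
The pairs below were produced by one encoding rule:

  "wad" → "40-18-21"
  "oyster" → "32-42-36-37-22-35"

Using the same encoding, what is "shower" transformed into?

w is letter #23 and maps to 40: an offset of 17. The number is (letter's place in the alphabet, a=1) + 17.
For shower: s=19→36, h=8→25, o=15→32, w=23→40, e=5→22, r=18→35.

36-25-32-40-22-35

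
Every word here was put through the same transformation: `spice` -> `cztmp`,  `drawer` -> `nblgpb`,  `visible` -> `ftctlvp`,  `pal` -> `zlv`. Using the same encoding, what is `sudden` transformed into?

The shift depends on letter class: consonant s→c is +10, but vowel i→t is +11. Vowels shift forward by 11 and consonants shift forward by 10.
On sudden: s(cons)+10=c, u(vowel)+11=f, d(cons)+10=n, d(cons)+10=n, e(vowel)+11=p, n(cons)+10=x.

cfnnpx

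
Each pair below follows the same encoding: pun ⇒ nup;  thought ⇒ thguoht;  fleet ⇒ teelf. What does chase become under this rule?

esahc

The output letters match the input read backwards: pun reversed is nup. It's just the letters in reverse order.
On chase: reverse → esahc.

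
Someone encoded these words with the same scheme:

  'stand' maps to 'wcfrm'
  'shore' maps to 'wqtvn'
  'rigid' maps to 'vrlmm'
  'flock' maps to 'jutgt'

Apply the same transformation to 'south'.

wxzxq

A repeating key of period 3 is used — shifts +4, +9, +5 over and over.
On south: s+4=w, o+9=x, u+5=z, t+4=x, h+9=q.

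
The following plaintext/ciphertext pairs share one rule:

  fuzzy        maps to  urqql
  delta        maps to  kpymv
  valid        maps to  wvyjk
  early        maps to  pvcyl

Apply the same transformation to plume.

f(5)→u(20) and u(20)→r(17) fit y≡5x+21 (mod 26); the inverse of 5 mod 26 is 21. Each letter's alphabet position (a=0..z=25) is mapped through 5·x+21 mod 26 — an affine cipher.
On plume: p(15)→5·15+21≡18=s; l(11)→5·11+21≡24=y; u(20)→5·20+21≡17=r; m(12)→5·12+21≡3=d; e(4)→5·4+21≡15=p (all mod 26).

syrdp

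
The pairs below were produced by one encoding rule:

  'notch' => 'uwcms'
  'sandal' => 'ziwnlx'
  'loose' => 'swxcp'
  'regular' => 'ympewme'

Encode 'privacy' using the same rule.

In notch: n→u is +7, o→w is +8, t→c is +9, c→m is +10 — the shift increases by 1 each position. Letter i (0-indexed) is shifted by i+7, so successive shifts are 7, 8, 9, ….
On privacy: p+7=w, r+8=z, i+9=r, v+10=f, a+11=l, c+12=o, y+13=l.

wzrflol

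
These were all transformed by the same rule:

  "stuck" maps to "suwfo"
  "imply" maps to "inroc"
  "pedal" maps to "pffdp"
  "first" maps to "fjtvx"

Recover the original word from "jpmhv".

joker

The shift increases by 1 at each position, starting from +0: 0, 1, 2, ….
Decoding jpmhv: j−0=j, p−1=o, m−2=k, h−3=e, v−4=r.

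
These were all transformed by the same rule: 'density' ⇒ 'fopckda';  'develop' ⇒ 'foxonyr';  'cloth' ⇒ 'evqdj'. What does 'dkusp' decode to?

It's a Vigenère-style cipher with numeric key [2,10]: position i shifts by key[i mod 2].
Undoing it on dkusp: d−2=b, k−10=a, u−2=s, s−10=i, p−2=n.

basin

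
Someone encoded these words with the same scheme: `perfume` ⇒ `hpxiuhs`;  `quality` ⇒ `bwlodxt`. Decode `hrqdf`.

canoe

The output letters match the input read backwards, each shifted +3: perfume reversed is emufrep. Read the word backwards and shift each letter +3.
Decoding hrqdf: shift back: h−3=e, r−3=o, q−3=n, d−3=a, f−3=c → eonac; then reverse → canoe.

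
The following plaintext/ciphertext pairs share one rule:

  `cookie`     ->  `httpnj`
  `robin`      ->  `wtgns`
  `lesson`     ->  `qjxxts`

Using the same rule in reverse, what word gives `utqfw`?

Compare letters: c→h is +5, o→t is +5, o→t is +5 — a constant shift. Each letter is shifted forward by 5 in the alphabet (a Caesar shift of +5).
Decoding utqfw: u−5=p, t−5=o, q−5=l, f−5=a, w−5=r.

polar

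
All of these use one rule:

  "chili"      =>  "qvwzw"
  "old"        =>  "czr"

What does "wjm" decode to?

ivy

Compare letters: c→q is +14, h→v is +14, i→w is +14 — a constant shift. Every letter moves 14 places later in the alphabet, wrapping around z→a.
Reversing it on wjm: w−14=i, j−14=v, m−14=y.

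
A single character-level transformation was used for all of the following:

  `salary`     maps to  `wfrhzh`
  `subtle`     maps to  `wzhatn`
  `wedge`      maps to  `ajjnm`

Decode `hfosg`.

Each letter shifts forward by (position + 4), i.e. 4, 5, 6, … — the shift grows by one for each successive letter.
Decoding hfosg: h−4=d, f−5=a, o−6=i, s−7=l, g−8=y.

daily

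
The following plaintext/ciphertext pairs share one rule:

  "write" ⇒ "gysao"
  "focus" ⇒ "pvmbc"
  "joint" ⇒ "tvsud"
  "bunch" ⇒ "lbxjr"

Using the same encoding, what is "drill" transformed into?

nyssv

A repeating key of period 2 is used — shifts +10, +7 over and over.
Applying it to drill: d+10=n, r+7=y, i+10=s, l+7=s, l+10=v.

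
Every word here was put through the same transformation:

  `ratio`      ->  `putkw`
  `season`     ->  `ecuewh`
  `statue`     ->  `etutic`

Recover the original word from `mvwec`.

r(17)→p(15) and a(0)→u(20) fit y≡15x+20 (mod 26); the inverse of 15 mod 26 is 7. This is an affine cipher: with a=0,…,z=25, each position x becomes (15x+20) mod 26.
Undoing it on mvwec: m(12)→7·(12−20)≡22=w; v(21)→7·(21−20)≡7=h; w(22)→7·(22−20)≡14=o; e(4)→7·(4−20)≡18=s; c(2)→7·(2−20)≡4=e (all mod 26).

whose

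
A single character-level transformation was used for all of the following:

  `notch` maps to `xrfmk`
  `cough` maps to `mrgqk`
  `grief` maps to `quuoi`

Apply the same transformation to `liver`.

Shifts by position in notch: pos 0: n→x (+10), pos 1: o→r (+3), pos 2: t→f (+12), pos 3: c→m (+10), pos 4: h→k (+3) — repeating every 3. The shifts repeat in a cycle of length 3: positions 0,1,… shift by +10, +3, +12, then the pattern repeats.
For liver: l+10=v, i+3=l, v+12=h, e+10=o, r+3=u.

vlhou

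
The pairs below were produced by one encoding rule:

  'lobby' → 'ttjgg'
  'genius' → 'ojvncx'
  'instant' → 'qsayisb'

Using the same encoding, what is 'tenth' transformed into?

bjvyp

Shifts by position in lobby: pos 0: l→t (+8), pos 1: o→t (+5), pos 2: b→j (+8), pos 3: b→g (+5) — repeating every 2. It's a Vigenère-style cipher with numeric key [8,5]: position i shifts by key[i mod 2].
For tenth: t+8=b, e+5=j, n+8=v, t+5=y, h+8=p.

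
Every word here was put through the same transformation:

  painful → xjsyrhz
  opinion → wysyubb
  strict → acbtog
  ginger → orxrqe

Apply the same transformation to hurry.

pdbck

The shift increases by 1 at each position, starting from +8: 8, 9, 10, ….
On hurry: h+8=p, u+9=d, r+10=b, r+11=c, y+12=k.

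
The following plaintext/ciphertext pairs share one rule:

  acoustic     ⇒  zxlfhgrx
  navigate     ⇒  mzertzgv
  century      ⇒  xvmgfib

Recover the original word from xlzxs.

Each pair mirrors across the alphabet (a↔z, c↔x, o↔l): positions sum to 25. Each letter is replaced by its mirror in the alphabet: a↔z, b↔y, c↔x, and so on (the Atbash cipher).
Undoing it on xlzxs: x↔c, l↔o, z↔a, x↔c, s↔h.

coach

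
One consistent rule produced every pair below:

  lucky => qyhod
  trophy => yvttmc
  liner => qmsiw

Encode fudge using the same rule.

kyikj

Shifts by position in lucky: pos 0: l→q (+5), pos 1: u→y (+4), pos 2: c→h (+5), pos 3: k→o (+4) — repeating every 2. It's a Vigenère-style cipher with numeric key [5,4]: position i shifts by key[i mod 2].
For fudge: f+5=k, u+4=y, d+5=i, g+4=k, e+5=j.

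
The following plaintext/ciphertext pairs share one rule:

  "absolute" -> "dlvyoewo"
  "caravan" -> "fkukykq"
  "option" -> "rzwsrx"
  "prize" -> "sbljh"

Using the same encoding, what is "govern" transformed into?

Shifts by position in absolute: pos 0: a→d (+3), pos 1: b→l (+10), pos 2: s→v (+3), pos 3: o→y (+10) — repeating every 2. The shifts repeat in a cycle of length 2: positions 0,1,… shift by +3, +10, then the pattern repeats.
For govern: g+3=j, o+10=y, v+3=y, e+10=o, r+3=u, n+10=x.

jyyoux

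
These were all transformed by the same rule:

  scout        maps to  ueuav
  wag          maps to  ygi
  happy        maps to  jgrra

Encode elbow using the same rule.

knduy

The shift depends on letter class: consonant s→u is +2, but vowel o→u is +6. Vowels shift forward by 6 and consonants shift forward by 2.
Applying it to elbow: e(vowel)+6=k, l(cons)+2=n, b(cons)+2=d, o(vowel)+6=u, w(cons)+2=y.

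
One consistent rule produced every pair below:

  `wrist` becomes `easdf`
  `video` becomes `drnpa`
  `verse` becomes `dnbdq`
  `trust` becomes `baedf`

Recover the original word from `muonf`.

elect

In wrist: w→e is +8, r→a is +9, i→s is +10, s→d is +11 — the shift increases by 1 each position. Letter i (0-indexed) is shifted by i+8, so successive shifts are 8, 9, 10, ….
Decoding muonf: m−8=e, u−9=l, o−10=e, n−11=c, f−12=t.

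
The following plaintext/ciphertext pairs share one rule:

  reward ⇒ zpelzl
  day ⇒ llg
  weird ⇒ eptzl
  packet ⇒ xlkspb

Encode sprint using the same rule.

The shift depends on letter class: consonant r→z is +8, but vowel e→p is +11. Two shifts are in play — +11 for a/e/i/o/u, +8 for every other letter.
For sprint: s(cons)+8=a, p(cons)+8=x, r(cons)+8=z, i(vowel)+11=t, n(cons)+8=v, t(cons)+8=b.

axztvb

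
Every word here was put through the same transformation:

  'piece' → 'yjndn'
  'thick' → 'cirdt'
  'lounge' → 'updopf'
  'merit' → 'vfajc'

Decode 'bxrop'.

swing

Shifts by position in piece: pos 0: p→y (+9), pos 1: i→j (+1), pos 2: e→n (+9), pos 3: c→d (+1) — repeating every 2. A repeating key of period 2 is used — shifts +9, +1 over and over.
Decoding bxrop: b−9=s, x−1=w, r−9=i, o−1=n, p−9=g.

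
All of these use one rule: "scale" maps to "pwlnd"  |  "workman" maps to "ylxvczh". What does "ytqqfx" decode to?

The output letters match the input read backwards, each shifted +11: scale reversed is elacs. The word is reversed, then every letter is shifted forward by 11.
Reversing it on ytqqfx: shift back: y−11=n, t−11=i, q−11=f, q−11=f, f−11=u, x−11=m → niffum; then reverse → muffin.

muffin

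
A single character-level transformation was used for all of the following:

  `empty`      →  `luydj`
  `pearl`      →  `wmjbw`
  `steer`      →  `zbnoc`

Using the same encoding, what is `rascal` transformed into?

yibmlx

In empty: e→l is +7, m→u is +8, p→y is +9, t→d is +10 — the shift increases by 1 each position. The shift increases by 1 at each position, starting from +7: 7, 8, 9, ….
For rascal: r+7=y, a+8=i, s+9=b, c+10=m, a+11=l, l+12=x.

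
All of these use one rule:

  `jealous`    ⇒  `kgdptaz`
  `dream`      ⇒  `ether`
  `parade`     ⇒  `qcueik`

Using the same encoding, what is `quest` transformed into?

rwhwy

In jealous: j→k is +1, e→g is +2, a→d is +3, l→p is +4 — the shift increases by 1 each position. The shift increases by 1 at each position, starting from +1: 1, 2, 3, ….
Applying it to quest: q+1=r, u+2=w, e+3=h, s+4=w, t+5=y.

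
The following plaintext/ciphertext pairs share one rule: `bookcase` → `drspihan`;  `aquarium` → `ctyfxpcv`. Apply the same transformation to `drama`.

The shift increases by 1 at each position, starting from +2: 2, 3, 4, ….
On drama: d+2=f, r+3=u, a+4=e, m+5=r, a+6=g.

fuerg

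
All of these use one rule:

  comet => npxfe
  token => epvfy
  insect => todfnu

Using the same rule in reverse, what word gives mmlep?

Shifts by position in comet: pos 0: c→n (+11), pos 1: o→p (+1), pos 2: m→x (+11), pos 3: e→f (+1) — repeating every 2. The shifts repeat in a cycle of length 2: positions 0,1,… shift by +11, +1, then the pattern repeats.
Reversing it on mmlep: m−11=b, m−1=l, l−11=a, e−1=d, p−11=e.

blade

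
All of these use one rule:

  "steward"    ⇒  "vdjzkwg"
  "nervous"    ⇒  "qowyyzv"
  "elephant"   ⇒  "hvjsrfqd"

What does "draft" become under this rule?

A repeating key of period 3 is used — shifts +3, +10, +5 over and over.
For draft: d+3=g, r+10=b, a+5=f, f+3=i, t+10=d.

gbfid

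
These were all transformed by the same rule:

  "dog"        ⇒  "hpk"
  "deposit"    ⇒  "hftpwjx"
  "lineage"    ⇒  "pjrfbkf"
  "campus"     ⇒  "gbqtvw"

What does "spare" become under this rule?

The shift depends on letter class: consonant d→h is +4, but vowel o→p is +1. Vowels shift forward by 1 and consonants shift forward by 4.
Applying it to spare: s(cons)+4=w, p(cons)+4=t, a(vowel)+1=b, r(cons)+4=v, e(vowel)+1=f.

wtbvf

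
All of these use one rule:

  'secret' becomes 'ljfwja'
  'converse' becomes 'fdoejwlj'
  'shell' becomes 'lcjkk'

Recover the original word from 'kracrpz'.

s(18)→l(11) and e(4)→j(9) fit y≡15x+1 (mod 26); the inverse of 15 mod 26 is 7. Treating letters as 0–25, the rule is x ↦ 15x + 1 (mod 26).
Undoing it on kracrpz: k(10)→7·(10−1)≡11=l; r(17)→7·(17−1)≡8=i; a(0)→7·(0−1)≡19=t; c(2)→7·(2−1)≡7=h; r(17)→7·(17−1)≡8=i; p(15)→7·(15−1)≡20=u; z(25)→7·(25−1)≡12=m (all mod 26).

lithium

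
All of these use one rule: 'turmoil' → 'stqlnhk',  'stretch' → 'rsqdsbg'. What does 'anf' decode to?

bog

This is a Caesar cipher with shift 25.
Undoing it on anf: a−25=b, n−25=o, f−25=g.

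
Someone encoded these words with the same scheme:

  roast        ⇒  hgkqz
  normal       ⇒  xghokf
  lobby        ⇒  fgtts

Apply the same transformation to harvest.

vkhruqz

r(17)→h(7) and o(14)→g(6) fit y≡9x+10 (mod 26); the inverse of 9 mod 26 is 3. Each letter's alphabet position (a=0..z=25) is mapped through 9·x+10 mod 26 — an affine cipher.
On harvest: h(7)→9·7+10≡21=v; a(0)→9·0+10≡10=k; r(17)→9·17+10≡7=h; v(21)→9·21+10≡17=r; e(4)→9·4+10≡20=u; s(18)→9·18+10≡16=q; t(19)→9·19+10≡25=z (all mod 26).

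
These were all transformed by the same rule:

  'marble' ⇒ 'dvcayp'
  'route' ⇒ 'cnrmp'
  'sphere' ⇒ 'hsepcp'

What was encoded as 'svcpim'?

parent

Each letter's alphabet position (a=0..z=25) is mapped through 5·x+21 mod 26 — an affine cipher.
Undoing it on svcpim: s(18)→21·(18−21)≡15=p; v(21)→21·(21−21)≡0=a; c(2)→21·(2−21)≡17=r; p(15)→21·(15−21)≡4=e; i(8)→21·(8−21)≡13=n; m(12)→21·(12−21)≡19=t (all mod 26).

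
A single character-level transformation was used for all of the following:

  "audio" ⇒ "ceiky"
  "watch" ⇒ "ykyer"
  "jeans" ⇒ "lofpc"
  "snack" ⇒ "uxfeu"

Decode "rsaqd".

pivot

Shifts by position in audio: pos 0: a→c (+2), pos 1: u→e (+10), pos 2: d→i (+5), pos 3: i→k (+2), pos 4: o→y (+10) — repeating every 3. It's a Vigenère-style cipher with numeric key [2,10,5]: position i shifts by key[i mod 3].
Reversing it on rsaqd: r−2=p, s−10=i, a−5=v, q−2=o, d−10=t.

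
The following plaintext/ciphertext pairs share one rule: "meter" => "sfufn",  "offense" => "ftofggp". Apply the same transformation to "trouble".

fmcvpsu

The word is reversed, then every letter is shifted forward by 1.
For trouble: reverse → elbuort; then shift: e+1=f, l+1=m, b+1=c, u+1=v, o+1=p, r+1=s, t+1=u.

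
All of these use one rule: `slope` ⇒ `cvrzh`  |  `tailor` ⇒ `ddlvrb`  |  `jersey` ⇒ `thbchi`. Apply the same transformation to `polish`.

zrvlcr

The shift depends on letter class: consonant s→c is +10, but vowel o→r is +3. Vowels shift forward by 3 and consonants shift forward by 10.
On polish: p(cons)+10=z, o(vowel)+3=r, l(cons)+10=v, i(vowel)+3=l, s(cons)+10=c, h(cons)+10=r.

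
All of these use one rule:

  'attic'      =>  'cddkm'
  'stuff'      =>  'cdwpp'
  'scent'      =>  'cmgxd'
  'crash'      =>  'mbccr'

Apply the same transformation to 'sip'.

The shift depends on letter class: consonant t→d is +10, but vowel a→c is +2. The rule splits by letter class: vowels +2, consonants +10.
For sip: s(cons)+10=c, i(vowel)+2=k, p(cons)+10=z.

ckz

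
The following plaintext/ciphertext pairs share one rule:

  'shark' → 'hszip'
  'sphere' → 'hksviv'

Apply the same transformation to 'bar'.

This is the alphabet-reversal cipher (Atbash): a becomes z, b becomes y, etc.
Applying it to bar: b↔y, a↔z, r↔i.

yzi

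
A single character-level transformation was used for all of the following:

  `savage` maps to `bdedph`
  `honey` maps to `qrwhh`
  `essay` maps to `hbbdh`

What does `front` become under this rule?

The shift depends on letter class: consonant s→b is +9, but vowel a→d is +3. Two shifts are in play — +3 for a/e/i/o/u, +9 for every other letter.
Applying it to front: f(cons)+9=o, r(cons)+9=a, o(vowel)+3=r, n(cons)+9=w, t(cons)+9=c.

oarwc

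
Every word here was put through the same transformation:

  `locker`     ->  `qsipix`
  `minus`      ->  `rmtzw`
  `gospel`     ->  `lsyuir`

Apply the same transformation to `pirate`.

umxfxk

Shifts by position in locker: pos 0: l→q (+5), pos 1: o→s (+4), pos 2: c→i (+6), pos 3: k→p (+5), pos 4: e→i (+4), pos 5: r→x (+6) — repeating every 3. It's a Vigenère-style cipher with numeric key [5,4,6]: position i shifts by key[i mod 3].
On pirate: p+5=u, i+4=m, r+6=x, a+5=f, t+4=x, e+6=k.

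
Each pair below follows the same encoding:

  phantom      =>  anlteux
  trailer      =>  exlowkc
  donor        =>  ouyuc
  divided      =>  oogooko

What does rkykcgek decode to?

generate

Shifts by position in phantom: pos 0: p→a (+11), pos 1: h→n (+6), pos 2: a→l (+11), pos 3: n→t (+6) — repeating every 2. The shifts repeat in a cycle of length 2: positions 0,1,… shift by +11, +6, then the pattern repeats.
Decoding rkykcgek: r−11=g, k−6=e, y−11=n, k−6=e, c−11=r, g−6=a, e−11=t, k−6=e.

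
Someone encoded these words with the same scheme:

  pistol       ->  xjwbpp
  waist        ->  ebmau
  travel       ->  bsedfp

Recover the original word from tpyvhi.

lounge

Shifts by position in pistol: pos 0: p→x (+8), pos 1: i→j (+1), pos 2: s→w (+4), pos 3: t→b (+8), pos 4: o→p (+1), pos 5: l→p (+4) — repeating every 3. A repeating key of period 3 is used — shifts +8, +1, +4 over and over.
Decoding tpyvhi: t−8=l, p−1=o, y−4=u, v−8=n, h−1=g, i−4=e.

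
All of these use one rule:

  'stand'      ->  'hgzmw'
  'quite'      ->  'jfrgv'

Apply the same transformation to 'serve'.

hviev

This is the alphabet-reversal cipher (Atbash): a becomes z, b becomes y, etc.
Applying it to serve: s↔h, e↔v, r↔i, v↔e, e↔v.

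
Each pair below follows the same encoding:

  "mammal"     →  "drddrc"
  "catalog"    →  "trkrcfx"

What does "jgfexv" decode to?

sponge

Compare letters: m→d is +17, a→r is +17, m→d is +17 — a constant shift. Every letter moves 17 places later in the alphabet, wrapping around z→a.
Reversing it on jgfexv: j−17=s, g−17=p, f−17=o, e−17=n, x−17=g, v−17=e.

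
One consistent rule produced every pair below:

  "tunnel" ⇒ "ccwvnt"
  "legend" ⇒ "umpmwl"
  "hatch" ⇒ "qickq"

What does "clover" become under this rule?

ltxdnz

It's a Vigenère-style cipher with numeric key [9,8]: position i shifts by key[i mod 2].
On clover: c+9=l, l+8=t, o+9=x, v+8=d, e+9=n, r+8=z.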